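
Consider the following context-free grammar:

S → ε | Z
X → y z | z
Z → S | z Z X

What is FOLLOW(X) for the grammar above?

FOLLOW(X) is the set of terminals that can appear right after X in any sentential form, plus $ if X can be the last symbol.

We compute FOLLOW(X) using the standard algorithm.
FOLLOW(S) starts with {$}.
FIRST(S) = {z, ε}
FIRST(X) = {y, z}
FIRST(Z) = {z, ε}
FOLLOW(S) = {$, y, z}
FOLLOW(X) = {$, y, z}
FOLLOW(Z) = {$, y, z}
Therefore, FOLLOW(X) = {$, y, z}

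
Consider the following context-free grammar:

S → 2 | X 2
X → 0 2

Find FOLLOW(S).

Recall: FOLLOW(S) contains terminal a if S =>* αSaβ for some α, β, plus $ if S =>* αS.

We compute FOLLOW(S) using the standard algorithm.
FOLLOW(S) starts with {$}.
FIRST(S) = {0, 2}
FIRST(X) = {0}
FOLLOW(S) = {$}
FOLLOW(X) = {2}
Therefore, FOLLOW(S) = {$}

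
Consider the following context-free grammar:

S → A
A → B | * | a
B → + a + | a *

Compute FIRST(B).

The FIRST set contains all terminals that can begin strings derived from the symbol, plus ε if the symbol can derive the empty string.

We compute FIRST(B) using the standard algorithm.
FIRST(A) = {*, +, a}
FIRST(B) = {+, a}
FIRST(S) = {*, +, a}
Therefore, FIRST(B) = {+, a}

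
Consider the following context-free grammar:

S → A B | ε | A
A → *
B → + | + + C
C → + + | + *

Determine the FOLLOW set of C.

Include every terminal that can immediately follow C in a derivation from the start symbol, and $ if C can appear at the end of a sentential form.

We compute FOLLOW(C) using the standard algorithm.
FOLLOW(S) starts with {$}.
FIRST(A) = {*}
FIRST(B) = {+}
FIRST(C) = {+}
FIRST(S) = {*, ε}
FOLLOW(A) = {$, +}
FOLLOW(B) = {$}
FOLLOW(C) = {$}
FOLLOW(S) = {$}
Therefore, FOLLOW(C) = {$}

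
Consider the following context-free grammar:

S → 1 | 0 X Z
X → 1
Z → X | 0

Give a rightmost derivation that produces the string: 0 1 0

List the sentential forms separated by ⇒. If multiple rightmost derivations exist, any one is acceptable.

S ⇒ 0 X Z ⇒ 0 X 0 ⇒ 0 1 0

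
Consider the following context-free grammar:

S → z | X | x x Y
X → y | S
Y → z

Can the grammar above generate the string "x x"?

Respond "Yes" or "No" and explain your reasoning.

No - no valid derivation exists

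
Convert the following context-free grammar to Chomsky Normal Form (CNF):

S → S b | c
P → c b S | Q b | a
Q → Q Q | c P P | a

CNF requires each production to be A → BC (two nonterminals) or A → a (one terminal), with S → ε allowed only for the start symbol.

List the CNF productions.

TB → b; S → c; TC → c; P → a; Q → a; S → S TB; P → TC X0; X0 → TB S; P → Q TB; Q → Q Q; Q → TC X1; X1 → P P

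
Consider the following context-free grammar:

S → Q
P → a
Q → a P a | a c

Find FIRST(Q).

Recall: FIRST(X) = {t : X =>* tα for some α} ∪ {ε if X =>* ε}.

We compute FIRST(Q) using the standard algorithm.
FIRST(P) = {a}
FIRST(Q) = {a}
FIRST(S) = {a}
Therefore, FIRST(Q) = {a}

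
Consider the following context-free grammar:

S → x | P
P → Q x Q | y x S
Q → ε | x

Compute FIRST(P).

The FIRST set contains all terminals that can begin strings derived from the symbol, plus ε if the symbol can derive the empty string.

We compute FIRST(P) using the standard algorithm.
FIRST(P) = {x, y}
FIRST(Q) = {x, ε}
FIRST(S) = {x, y}
Therefore, FIRST(P) = {x, y}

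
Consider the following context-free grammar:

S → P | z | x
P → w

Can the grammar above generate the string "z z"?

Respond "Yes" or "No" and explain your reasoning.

No - no valid derivation exists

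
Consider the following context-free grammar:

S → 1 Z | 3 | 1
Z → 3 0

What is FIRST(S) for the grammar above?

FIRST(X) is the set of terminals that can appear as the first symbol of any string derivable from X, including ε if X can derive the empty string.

We compute FIRST(S) using the standard algorithm.
FIRST(S) = {1, 3}
FIRST(Z) = {3}
Therefore, FIRST(S) = {1, 3}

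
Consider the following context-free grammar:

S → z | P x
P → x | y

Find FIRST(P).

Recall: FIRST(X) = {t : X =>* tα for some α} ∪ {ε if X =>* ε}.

We compute FIRST(P) using the standard algorithm.
FIRST(P) = {x, y}
FIRST(S) = {x, y, z}
Therefore, FIRST(P) = {x, y}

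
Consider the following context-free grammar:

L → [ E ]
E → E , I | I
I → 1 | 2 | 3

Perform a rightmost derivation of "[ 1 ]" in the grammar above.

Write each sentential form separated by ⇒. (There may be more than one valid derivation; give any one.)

L ⇒ [ E ] ⇒ [ I ] ⇒ [ 1 ]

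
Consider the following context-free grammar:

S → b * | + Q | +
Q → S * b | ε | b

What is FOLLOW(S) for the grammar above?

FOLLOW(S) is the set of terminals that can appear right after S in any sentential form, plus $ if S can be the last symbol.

We compute FOLLOW(S) using the standard algorithm.
FOLLOW(S) starts with {$}.
FIRST(Q) = {+, b, ε}
FIRST(S) = {+, b}
FOLLOW(Q) = {$, *}
FOLLOW(S) = {$, *}
Therefore, FOLLOW(S) = {$, *}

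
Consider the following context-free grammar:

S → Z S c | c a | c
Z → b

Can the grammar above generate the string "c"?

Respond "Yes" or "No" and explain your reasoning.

Yes - a valid derivation exists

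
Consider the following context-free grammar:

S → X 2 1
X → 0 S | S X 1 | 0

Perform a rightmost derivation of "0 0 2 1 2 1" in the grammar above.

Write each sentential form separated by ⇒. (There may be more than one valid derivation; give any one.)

S ⇒ X 2 1 ⇒ 0 S 2 1 ⇒ 0 X 2 1 2 1 ⇒ 0 0 2 1 2 1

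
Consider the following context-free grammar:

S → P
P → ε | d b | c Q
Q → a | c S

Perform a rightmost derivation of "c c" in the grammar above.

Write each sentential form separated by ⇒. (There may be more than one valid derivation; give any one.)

S ⇒ P ⇒ c Q ⇒ c c S ⇒ c c P ⇒ c c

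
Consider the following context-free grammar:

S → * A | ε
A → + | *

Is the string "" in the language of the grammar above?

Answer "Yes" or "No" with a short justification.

Yes - a valid derivation exists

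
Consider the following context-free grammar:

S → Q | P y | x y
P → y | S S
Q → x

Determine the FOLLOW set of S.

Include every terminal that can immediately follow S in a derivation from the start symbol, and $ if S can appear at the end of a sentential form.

We compute FOLLOW(S) using the standard algorithm.
FOLLOW(S) starts with {$}.
FIRST(P) = {x, y}
FIRST(Q) = {x}
FIRST(S) = {x, y}
FOLLOW(P) = {y}
FOLLOW(Q) = {$, x, y}
FOLLOW(S) = {$, x, y}
Therefore, FOLLOW(S) = {$, x, y}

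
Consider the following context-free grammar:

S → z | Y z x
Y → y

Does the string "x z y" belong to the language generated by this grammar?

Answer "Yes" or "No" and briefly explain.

No - no valid derivation exists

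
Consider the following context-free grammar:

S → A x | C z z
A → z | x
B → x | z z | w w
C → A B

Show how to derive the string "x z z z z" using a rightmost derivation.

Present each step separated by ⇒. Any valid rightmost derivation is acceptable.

S ⇒ C z z ⇒ A B z z ⇒ A z z z z ⇒ x z z z z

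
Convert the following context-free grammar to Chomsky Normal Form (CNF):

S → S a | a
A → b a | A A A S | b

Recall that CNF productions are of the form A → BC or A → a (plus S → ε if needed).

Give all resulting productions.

TA → a; S → a; TB → b; A → b; S → S TA; A → TB TA; A → A X0; X0 → A X1; X1 → A S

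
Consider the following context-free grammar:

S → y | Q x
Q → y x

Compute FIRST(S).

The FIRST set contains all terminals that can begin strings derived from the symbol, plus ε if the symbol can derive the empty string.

We compute FIRST(S) using the standard algorithm.
FIRST(Q) = {y}
FIRST(S) = {y}
Therefore, FIRST(S) = {y}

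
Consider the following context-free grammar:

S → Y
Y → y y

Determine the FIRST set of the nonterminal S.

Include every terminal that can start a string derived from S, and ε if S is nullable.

We compute FIRST(S) using the standard algorithm.
FIRST(S) = {y}
FIRST(Y) = {y}
Therefore, FIRST(S) = {y}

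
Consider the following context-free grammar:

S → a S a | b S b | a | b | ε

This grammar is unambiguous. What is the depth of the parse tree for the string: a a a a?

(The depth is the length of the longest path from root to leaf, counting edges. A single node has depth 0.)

3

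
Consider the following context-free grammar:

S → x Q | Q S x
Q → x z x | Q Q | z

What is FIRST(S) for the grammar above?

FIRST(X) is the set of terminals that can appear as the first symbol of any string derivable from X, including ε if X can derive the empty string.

We compute FIRST(S) using the standard algorithm.
FIRST(Q) = {x, z}
FIRST(S) = {x, z}
Therefore, FIRST(S) = {x, z}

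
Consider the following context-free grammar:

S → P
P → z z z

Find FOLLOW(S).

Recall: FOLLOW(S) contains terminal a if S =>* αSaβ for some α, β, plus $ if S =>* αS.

We compute FOLLOW(S) using the standard algorithm.
FOLLOW(S) starts with {$}.
FIRST(P) = {z}
FIRST(S) = {z}
FOLLOW(P) = {$}
FOLLOW(S) = {$}
Therefore, FOLLOW(S) = {$}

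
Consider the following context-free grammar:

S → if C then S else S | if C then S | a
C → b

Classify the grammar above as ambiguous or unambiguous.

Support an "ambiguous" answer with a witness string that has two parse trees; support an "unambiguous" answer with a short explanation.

Ambiguous - the string 'if b then if b then if b then a else a' has two distinct parse trees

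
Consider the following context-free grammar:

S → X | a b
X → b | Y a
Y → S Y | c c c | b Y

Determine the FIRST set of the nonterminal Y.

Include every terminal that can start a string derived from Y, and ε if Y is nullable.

We compute FIRST(Y) using the standard algorithm.
FIRST(S) = {a, b, c}
FIRST(X) = {a, b, c}
FIRST(Y) = {a, b, c}
Therefore, FIRST(Y) = {a, b, c}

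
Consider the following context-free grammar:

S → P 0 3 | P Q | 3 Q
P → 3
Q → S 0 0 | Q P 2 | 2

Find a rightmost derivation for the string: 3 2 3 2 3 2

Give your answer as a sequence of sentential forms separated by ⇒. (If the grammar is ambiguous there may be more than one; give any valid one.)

S ⇒ 3 Q ⇒ 3 Q P 2 ⇒ 3 Q 3 2 ⇒ 3 Q P 2 3 2 ⇒ 3 Q 3 2 3 2 ⇒ 3 2 3 2 3 2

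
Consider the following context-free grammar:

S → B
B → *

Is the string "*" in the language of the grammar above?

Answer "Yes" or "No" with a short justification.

Yes - a valid derivation exists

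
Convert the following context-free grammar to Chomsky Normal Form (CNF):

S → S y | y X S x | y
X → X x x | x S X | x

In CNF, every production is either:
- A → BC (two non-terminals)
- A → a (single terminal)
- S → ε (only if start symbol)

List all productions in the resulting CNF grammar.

TY → y; TX → x; S → y; X → x; S → S TY; S → TY X0; X0 → X X1; X1 → S TX; X → X X2; X2 → TX TX; X → TX X3; X3 → S X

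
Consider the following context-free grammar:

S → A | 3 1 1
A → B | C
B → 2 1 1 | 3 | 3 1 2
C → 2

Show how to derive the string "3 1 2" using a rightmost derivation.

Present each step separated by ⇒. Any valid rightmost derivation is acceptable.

S ⇒ A ⇒ B ⇒ 3 1 2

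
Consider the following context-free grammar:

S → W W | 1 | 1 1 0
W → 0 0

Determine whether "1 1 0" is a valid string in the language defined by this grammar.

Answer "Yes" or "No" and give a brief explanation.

Yes - a valid derivation exists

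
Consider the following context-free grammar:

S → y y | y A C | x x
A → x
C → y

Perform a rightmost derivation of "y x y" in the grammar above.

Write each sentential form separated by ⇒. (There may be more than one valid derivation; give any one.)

S ⇒ y A C ⇒ y A y ⇒ y x y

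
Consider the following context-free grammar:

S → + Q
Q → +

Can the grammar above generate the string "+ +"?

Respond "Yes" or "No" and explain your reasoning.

Yes - a valid derivation exists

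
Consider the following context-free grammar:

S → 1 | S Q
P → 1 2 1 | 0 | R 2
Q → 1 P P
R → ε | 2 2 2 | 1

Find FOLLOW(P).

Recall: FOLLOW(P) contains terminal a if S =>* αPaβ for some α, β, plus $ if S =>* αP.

We compute FOLLOW(P) using the standard algorithm.
FOLLOW(S) starts with {$}.
FIRST(P) = {0, 1, 2}
FIRST(Q) = {1}
FIRST(R) = {1, 2, ε}
FIRST(S) = {1}
FOLLOW(P) = {$, 0, 1, 2}
FOLLOW(Q) = {$, 1}
FOLLOW(R) = {2}
FOLLOW(S) = {$, 1}
Therefore, FOLLOW(P) = {$, 0, 1, 2}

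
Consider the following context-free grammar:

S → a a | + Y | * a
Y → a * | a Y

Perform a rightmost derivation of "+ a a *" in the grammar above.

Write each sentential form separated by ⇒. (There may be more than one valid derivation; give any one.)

S ⇒ + Y ⇒ + a Y ⇒ + a a *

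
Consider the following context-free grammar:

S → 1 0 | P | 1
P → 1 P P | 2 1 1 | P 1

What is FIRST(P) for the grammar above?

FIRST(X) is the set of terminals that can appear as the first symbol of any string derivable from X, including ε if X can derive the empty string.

We compute FIRST(P) using the standard algorithm.
FIRST(P) = {1, 2}
FIRST(S) = {1, 2}
Therefore, FIRST(P) = {1, 2}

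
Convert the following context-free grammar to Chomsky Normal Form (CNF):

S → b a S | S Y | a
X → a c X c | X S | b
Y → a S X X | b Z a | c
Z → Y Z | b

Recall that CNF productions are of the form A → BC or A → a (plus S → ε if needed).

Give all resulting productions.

TB → b; TA → a; S → a; TC → c; X → b; Y → c; Z → b; S → TB X0; X0 → TA S; S → S Y; X → TA X1; X1 → TC X2; X2 → X TC; X → X S; Y → TA X3; X3 → S X4; X4 → X X; Y → TB X5; X5 → Z TA; Z → Y Z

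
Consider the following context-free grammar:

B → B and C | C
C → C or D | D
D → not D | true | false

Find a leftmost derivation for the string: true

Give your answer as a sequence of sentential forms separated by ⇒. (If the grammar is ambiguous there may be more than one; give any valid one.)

B ⇒ C ⇒ D ⇒ true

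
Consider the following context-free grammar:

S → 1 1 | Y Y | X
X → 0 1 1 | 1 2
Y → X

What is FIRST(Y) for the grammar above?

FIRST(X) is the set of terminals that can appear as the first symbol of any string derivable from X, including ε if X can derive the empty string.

We compute FIRST(Y) using the standard algorithm.
FIRST(S) = {0, 1}
FIRST(X) = {0, 1}
FIRST(Y) = {0, 1}
Therefore, FIRST(Y) = {0, 1}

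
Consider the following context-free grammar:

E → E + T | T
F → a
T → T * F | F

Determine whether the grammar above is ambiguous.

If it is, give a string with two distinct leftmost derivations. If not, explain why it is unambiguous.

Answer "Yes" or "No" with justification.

No - the grammar is unambiguous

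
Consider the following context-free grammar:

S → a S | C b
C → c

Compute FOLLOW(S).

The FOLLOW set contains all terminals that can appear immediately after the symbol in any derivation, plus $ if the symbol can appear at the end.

We compute FOLLOW(S) using the standard algorithm.
FOLLOW(S) starts with {$}.
FIRST(C) = {c}
FIRST(S) = {a, c}
FOLLOW(C) = {b}
FOLLOW(S) = {$}
Therefore, FOLLOW(S) = {$}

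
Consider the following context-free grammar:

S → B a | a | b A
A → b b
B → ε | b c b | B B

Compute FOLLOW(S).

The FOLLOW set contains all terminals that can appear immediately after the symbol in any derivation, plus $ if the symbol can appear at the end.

We compute FOLLOW(S) using the standard algorithm.
FOLLOW(S) starts with {$}.
FIRST(A) = {b}
FIRST(B) = {b, ε}
FIRST(S) = {a, b}
FOLLOW(A) = {$}
FOLLOW(B) = {a, b}
FOLLOW(S) = {$}
Therefore, FOLLOW(S) = {$}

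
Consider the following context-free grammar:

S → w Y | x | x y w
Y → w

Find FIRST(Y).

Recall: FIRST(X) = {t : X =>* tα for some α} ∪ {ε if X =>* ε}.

We compute FIRST(Y) using the standard algorithm.
FIRST(S) = {w, x}
FIRST(Y) = {w}
Therefore, FIRST(Y) = {w}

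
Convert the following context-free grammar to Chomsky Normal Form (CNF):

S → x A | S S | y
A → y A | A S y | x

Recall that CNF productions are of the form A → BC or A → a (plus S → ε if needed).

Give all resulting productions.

TX → x; S → y; TY → y; A → x; S → TX A; S → S S; A → TY A; A → A X0; X0 → S TY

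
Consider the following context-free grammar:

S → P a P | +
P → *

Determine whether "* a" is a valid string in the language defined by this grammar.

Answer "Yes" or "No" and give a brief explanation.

No - no valid derivation exists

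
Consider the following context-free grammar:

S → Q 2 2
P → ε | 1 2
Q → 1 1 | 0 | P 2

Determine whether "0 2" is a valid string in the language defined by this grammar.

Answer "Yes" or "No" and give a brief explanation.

No - no valid derivation exists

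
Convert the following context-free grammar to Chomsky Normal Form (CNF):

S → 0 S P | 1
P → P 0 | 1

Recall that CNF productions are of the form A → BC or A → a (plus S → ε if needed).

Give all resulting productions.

T0 → 0; S → 1; P → 1; S → T0 X0; X0 → S P; P → P T0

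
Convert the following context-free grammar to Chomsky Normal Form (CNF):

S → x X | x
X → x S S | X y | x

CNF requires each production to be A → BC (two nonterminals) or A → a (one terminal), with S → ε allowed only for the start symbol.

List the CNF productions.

TX → x; S → x; TY → y; X → x; S → TX X; X → TX X0; X0 → S S; X → X TY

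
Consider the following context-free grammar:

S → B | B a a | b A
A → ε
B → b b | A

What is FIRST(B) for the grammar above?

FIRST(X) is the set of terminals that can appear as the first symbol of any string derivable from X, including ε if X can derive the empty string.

We compute FIRST(B) using the standard algorithm.
FIRST(A) = {ε}
FIRST(B) = {b, ε}
FIRST(S) = {a, b, ε}
Therefore, FIRST(B) = {b, ε}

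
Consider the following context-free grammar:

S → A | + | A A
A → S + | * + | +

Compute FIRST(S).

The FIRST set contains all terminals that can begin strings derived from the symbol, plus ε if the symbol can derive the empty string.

We compute FIRST(S) using the standard algorithm.
FIRST(A) = {*, +}
FIRST(S) = {*, +}
Therefore, FIRST(S) = {*, +}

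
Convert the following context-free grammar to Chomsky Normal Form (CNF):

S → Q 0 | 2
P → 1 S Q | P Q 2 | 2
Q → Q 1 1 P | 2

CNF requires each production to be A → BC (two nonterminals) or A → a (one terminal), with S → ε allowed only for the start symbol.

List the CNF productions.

T0 → 0; S → 2; T1 → 1; T2 → 2; P → 2; Q → 2; S → Q T0; P → T1 X0; X0 → S Q; P → P X1; X1 → Q T2; Q → Q X2; X2 → T1 X3; X3 → T1 P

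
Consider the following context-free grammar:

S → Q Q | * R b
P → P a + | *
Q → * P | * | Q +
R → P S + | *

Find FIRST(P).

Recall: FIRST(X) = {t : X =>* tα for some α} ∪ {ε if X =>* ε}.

We compute FIRST(P) using the standard algorithm.
FIRST(P) = {*}
FIRST(Q) = {*}
FIRST(R) = {*}
FIRST(S) = {*}
Therefore, FIRST(P) = {*}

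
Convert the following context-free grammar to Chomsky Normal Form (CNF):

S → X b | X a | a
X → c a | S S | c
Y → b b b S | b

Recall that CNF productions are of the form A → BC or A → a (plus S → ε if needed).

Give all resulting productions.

TB → b; TA → a; S → a; TC → c; X → c; Y → b; S → X TB; S → X TA; X → TC TA; X → S S; Y → TB X0; X0 → TB X1; X1 → TB S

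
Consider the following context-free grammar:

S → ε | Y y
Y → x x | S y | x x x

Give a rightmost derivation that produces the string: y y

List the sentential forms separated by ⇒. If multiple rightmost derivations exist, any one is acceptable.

S ⇒ Y y ⇒ S y y ⇒ y y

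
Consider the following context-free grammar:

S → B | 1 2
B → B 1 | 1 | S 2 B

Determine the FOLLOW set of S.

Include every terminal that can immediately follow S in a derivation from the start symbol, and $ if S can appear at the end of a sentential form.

We compute FOLLOW(S) using the standard algorithm.
FOLLOW(S) starts with {$}.
FIRST(B) = {1}
FIRST(S) = {1}
FOLLOW(B) = {$, 1, 2}
FOLLOW(S) = {$, 2}
Therefore, FOLLOW(S) = {$, 2}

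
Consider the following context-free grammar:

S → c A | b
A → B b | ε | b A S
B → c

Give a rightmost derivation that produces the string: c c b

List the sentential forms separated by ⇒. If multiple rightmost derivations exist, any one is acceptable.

S ⇒ c A ⇒ c B b ⇒ c c b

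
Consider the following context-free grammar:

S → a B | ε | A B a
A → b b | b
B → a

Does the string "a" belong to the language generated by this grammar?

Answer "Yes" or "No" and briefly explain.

No - no valid derivation exists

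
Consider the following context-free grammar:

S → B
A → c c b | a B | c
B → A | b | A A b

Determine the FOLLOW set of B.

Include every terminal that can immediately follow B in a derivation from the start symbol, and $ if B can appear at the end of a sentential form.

We compute FOLLOW(B) using the standard algorithm.
FOLLOW(S) starts with {$}.
FIRST(A) = {a, c}
FIRST(B) = {a, b, c}
FIRST(S) = {a, b, c}
FOLLOW(A) = {$, a, b, c}
FOLLOW(B) = {$, a, b, c}
FOLLOW(S) = {$}
Therefore, FOLLOW(B) = {$, a, b, c}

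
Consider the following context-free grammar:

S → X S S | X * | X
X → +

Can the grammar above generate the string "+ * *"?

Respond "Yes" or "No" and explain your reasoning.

No - no valid derivation exists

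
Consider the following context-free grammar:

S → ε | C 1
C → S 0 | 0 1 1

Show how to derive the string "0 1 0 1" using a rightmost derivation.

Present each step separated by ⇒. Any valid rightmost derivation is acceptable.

S ⇒ C 1 ⇒ S 0 1 ⇒ C 1 0 1 ⇒ S 0 1 0 1 ⇒ 0 1 0 1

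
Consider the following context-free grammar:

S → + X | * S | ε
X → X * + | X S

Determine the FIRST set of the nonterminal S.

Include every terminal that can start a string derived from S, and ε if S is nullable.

We compute FIRST(S) using the standard algorithm.
FIRST(S) = {*, +, ε}
FIRST(X) = {}
Therefore, FIRST(S) = {*, +, ε}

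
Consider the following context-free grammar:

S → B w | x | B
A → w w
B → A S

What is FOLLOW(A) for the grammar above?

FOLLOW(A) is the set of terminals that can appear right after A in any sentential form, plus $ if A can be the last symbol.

We compute FOLLOW(A) using the standard algorithm.
FOLLOW(S) starts with {$}.
FIRST(A) = {w}
FIRST(B) = {w}
FIRST(S) = {w, x}
FOLLOW(A) = {w, x}
FOLLOW(B) = {$, w}
FOLLOW(S) = {$, w}
Therefore, FOLLOW(A) = {w, x}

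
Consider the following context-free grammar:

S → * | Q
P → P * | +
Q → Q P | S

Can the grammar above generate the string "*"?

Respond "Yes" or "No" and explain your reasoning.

Yes - a valid derivation exists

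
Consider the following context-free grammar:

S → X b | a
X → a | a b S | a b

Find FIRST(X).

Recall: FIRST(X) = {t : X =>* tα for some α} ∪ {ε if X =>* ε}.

We compute FIRST(X) using the standard algorithm.
FIRST(S) = {a}
FIRST(X) = {a}
Therefore, FIRST(X) = {a}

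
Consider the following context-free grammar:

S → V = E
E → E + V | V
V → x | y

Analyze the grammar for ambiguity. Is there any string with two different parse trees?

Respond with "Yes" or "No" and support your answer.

No - the grammar is unambiguous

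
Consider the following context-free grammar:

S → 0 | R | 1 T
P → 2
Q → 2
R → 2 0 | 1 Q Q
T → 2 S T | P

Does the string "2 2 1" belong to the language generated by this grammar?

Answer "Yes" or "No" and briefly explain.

No - no valid derivation exists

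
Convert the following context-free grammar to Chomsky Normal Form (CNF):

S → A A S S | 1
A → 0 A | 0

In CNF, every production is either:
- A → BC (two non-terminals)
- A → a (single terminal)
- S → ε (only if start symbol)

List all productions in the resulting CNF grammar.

S → 1; T0 → 0; A → 0; S → A X0; X0 → A X1; X1 → S S; A → T0 A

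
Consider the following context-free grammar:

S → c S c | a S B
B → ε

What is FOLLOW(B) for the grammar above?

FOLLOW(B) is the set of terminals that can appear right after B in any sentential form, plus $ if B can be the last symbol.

We compute FOLLOW(B) using the standard algorithm.
FOLLOW(S) starts with {$}.
FIRST(B) = {ε}
FIRST(S) = {a, c}
FOLLOW(B) = {$, c}
FOLLOW(S) = {$, c}
Therefore, FOLLOW(B) = {$, c}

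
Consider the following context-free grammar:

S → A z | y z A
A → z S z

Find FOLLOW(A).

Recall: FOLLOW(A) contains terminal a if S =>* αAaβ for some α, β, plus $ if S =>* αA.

We compute FOLLOW(A) using the standard algorithm.
FOLLOW(S) starts with {$}.
FIRST(A) = {z}
FIRST(S) = {y, z}
FOLLOW(A) = {$, z}
FOLLOW(S) = {$, z}
Therefore, FOLLOW(A) = {$, z}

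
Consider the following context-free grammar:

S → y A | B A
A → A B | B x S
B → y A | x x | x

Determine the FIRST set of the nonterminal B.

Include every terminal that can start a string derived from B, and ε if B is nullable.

We compute FIRST(B) using the standard algorithm.
FIRST(A) = {x, y}
FIRST(B) = {x, y}
FIRST(S) = {x, y}
Therefore, FIRST(B) = {x, y}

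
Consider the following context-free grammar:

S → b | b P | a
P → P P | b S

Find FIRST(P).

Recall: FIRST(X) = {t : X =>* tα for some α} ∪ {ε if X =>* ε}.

We compute FIRST(P) using the standard algorithm.
FIRST(P) = {b}
FIRST(S) = {a, b}
Therefore, FIRST(P) = {b}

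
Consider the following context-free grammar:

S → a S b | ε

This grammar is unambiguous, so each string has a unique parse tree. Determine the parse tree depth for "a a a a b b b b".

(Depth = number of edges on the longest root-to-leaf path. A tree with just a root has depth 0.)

5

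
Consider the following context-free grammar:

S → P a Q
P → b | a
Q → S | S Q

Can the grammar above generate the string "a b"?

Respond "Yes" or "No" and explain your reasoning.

No - no valid derivation exists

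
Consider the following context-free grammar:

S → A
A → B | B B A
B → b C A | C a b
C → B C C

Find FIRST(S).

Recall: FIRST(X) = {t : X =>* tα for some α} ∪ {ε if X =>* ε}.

We compute FIRST(S) using the standard algorithm.
FIRST(A) = {b}
FIRST(B) = {b}
FIRST(C) = {b}
FIRST(S) = {b}
Therefore, FIRST(S) = {b}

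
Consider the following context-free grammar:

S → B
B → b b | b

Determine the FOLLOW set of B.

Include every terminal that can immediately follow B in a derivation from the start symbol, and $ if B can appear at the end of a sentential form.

We compute FOLLOW(B) using the standard algorithm.
FOLLOW(S) starts with {$}.
FIRST(B) = {b}
FIRST(S) = {b}
FOLLOW(B) = {$}
FOLLOW(S) = {$}
Therefore, FOLLOW(B) = {$}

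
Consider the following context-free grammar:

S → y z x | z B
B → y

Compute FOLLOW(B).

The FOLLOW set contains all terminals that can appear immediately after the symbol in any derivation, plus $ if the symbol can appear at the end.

We compute FOLLOW(B) using the standard algorithm.
FOLLOW(S) starts with {$}.
FIRST(B) = {y}
FIRST(S) = {y, z}
FOLLOW(B) = {$}
FOLLOW(S) = {$}
Therefore, FOLLOW(B) = {$}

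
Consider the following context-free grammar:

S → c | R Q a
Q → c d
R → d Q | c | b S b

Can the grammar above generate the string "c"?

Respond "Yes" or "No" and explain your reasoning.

Yes - a valid derivation exists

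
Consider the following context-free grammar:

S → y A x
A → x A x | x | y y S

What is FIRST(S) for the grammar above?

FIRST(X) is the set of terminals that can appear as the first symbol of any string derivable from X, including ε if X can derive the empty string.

We compute FIRST(S) using the standard algorithm.
FIRST(A) = {x, y}
FIRST(S) = {y}
Therefore, FIRST(S) = {y}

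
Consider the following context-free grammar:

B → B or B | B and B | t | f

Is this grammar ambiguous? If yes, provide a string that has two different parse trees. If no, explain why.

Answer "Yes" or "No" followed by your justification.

Yes - the string 'f and t or f or t' has two distinct leftmost derivations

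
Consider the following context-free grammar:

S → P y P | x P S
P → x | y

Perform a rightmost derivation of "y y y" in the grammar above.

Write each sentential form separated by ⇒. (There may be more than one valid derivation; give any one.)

S ⇒ P y P ⇒ P y y ⇒ y y y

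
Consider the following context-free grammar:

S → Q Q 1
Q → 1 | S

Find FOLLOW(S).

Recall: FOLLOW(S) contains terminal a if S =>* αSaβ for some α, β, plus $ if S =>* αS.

We compute FOLLOW(S) using the standard algorithm.
FOLLOW(S) starts with {$}.
FIRST(Q) = {1}
FIRST(S) = {1}
FOLLOW(Q) = {1}
FOLLOW(S) = {$, 1}
Therefore, FOLLOW(S) = {$, 1}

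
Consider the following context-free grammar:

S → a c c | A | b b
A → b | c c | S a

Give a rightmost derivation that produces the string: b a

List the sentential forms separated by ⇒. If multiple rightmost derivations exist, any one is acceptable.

S ⇒ A ⇒ S a ⇒ A a ⇒ b a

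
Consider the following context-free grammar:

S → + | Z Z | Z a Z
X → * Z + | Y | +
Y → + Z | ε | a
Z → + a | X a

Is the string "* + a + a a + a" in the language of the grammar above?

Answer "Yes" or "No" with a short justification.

Yes - a valid derivation exists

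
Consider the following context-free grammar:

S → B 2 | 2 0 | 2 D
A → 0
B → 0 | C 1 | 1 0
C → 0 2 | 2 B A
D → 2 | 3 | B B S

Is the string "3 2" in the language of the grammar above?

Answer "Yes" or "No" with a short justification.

No - no valid derivation exists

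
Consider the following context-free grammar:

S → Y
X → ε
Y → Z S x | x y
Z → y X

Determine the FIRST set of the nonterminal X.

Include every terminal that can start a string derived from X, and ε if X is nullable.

We compute FIRST(X) using the standard algorithm.
FIRST(S) = {x, y}
FIRST(X) = {ε}
FIRST(Y) = {x, y}
FIRST(Z) = {y}
Therefore, FIRST(X) = {ε}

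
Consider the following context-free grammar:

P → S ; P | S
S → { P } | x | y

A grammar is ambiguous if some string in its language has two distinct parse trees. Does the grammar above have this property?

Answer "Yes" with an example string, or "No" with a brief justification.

No - the grammar is unambiguous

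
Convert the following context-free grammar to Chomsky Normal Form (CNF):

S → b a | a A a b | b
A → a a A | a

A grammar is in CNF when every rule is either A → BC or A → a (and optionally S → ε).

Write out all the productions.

TB → b; TA → a; S → b; A → a; S → TB TA; S → TA X0; X0 → A X1; X1 → TA TB; A → TA X2; X2 → TA A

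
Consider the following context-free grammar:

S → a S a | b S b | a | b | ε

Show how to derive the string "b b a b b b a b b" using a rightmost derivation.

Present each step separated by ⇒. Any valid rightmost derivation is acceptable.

S ⇒ b S b ⇒ b b S b b ⇒ b b a S a b b ⇒ b b a b S b a b b ⇒ b b a b b b a b b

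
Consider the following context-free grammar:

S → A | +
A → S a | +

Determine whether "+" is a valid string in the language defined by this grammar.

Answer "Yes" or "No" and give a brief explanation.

Yes - a valid derivation exists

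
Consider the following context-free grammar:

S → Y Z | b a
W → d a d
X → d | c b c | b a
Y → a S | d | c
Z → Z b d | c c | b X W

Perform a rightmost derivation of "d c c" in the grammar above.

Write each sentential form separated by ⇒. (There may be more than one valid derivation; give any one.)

S ⇒ Y Z ⇒ Y c c ⇒ d c c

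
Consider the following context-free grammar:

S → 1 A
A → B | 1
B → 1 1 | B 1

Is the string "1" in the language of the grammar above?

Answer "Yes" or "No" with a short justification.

No - no valid derivation exists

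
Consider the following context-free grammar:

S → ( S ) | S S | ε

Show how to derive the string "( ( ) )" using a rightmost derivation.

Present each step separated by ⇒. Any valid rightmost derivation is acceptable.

S ⇒ ( S ) ⇒ ( ( S ) ) ⇒ ( ( ) )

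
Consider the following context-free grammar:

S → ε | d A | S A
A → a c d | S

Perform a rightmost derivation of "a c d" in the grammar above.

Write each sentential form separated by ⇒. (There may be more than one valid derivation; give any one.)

S ⇒ S A ⇒ S a c d ⇒ a c d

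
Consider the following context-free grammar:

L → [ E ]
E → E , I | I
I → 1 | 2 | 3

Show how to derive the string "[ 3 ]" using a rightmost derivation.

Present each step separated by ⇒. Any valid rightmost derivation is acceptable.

L ⇒ [ E ] ⇒ [ I ] ⇒ [ 3 ]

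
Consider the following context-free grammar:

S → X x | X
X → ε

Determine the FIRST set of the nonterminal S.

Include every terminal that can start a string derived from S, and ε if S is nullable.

We compute FIRST(S) using the standard algorithm.
FIRST(S) = {x, ε}
FIRST(X) = {ε}
Therefore, FIRST(S) = {x, ε}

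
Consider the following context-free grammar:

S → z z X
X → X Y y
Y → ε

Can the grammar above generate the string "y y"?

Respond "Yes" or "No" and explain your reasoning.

No - no valid derivation exists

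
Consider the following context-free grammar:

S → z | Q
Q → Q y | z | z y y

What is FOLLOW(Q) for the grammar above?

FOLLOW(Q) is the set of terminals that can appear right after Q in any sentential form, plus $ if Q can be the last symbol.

We compute FOLLOW(Q) using the standard algorithm.
FOLLOW(S) starts with {$}.
FIRST(Q) = {z}
FIRST(S) = {z}
FOLLOW(Q) = {$, y}
FOLLOW(S) = {$}
Therefore, FOLLOW(Q) = {$, y}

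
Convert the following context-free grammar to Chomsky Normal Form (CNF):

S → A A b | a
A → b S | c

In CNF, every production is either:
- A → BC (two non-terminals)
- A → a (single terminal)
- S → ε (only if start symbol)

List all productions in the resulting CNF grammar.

TB → b; S → a; A → c; S → A X0; X0 → A TB; A → TB S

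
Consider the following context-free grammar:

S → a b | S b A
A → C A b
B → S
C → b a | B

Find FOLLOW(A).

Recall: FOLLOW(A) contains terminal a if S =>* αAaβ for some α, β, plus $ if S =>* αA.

We compute FOLLOW(A) using the standard algorithm.
FOLLOW(S) starts with {$}.
FIRST(A) = {a, b}
FIRST(B) = {a}
FIRST(C) = {a, b}
FIRST(S) = {a}
FOLLOW(A) = {$, a, b}
FOLLOW(B) = {a, b}
FOLLOW(C) = {a, b}
FOLLOW(S) = {$, a, b}
Therefore, FOLLOW(A) = {$, a, b}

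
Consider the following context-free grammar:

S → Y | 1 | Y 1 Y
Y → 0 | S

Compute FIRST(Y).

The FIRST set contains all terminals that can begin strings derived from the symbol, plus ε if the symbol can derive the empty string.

We compute FIRST(Y) using the standard algorithm.
FIRST(S) = {0, 1}
FIRST(Y) = {0, 1}
Therefore, FIRST(Y) = {0, 1}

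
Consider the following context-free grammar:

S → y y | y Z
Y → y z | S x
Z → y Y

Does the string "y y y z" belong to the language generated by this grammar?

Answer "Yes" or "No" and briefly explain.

Yes - a valid derivation exists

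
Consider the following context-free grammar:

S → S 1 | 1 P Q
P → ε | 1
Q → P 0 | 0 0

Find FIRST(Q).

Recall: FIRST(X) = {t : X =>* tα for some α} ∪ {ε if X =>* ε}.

We compute FIRST(Q) using the standard algorithm.
FIRST(P) = {1, ε}
FIRST(Q) = {0, 1}
FIRST(S) = {1}
Therefore, FIRST(Q) = {0, 1}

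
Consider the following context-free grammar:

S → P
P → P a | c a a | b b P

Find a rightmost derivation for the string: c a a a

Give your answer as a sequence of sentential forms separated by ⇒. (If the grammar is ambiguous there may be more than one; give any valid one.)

S ⇒ P ⇒ P a ⇒ c a a a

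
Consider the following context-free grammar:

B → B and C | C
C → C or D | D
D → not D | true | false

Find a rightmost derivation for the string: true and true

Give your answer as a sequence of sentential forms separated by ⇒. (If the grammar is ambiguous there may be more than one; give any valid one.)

B ⇒ B and C ⇒ B and D ⇒ B and true ⇒ C and true ⇒ D and true ⇒ true and true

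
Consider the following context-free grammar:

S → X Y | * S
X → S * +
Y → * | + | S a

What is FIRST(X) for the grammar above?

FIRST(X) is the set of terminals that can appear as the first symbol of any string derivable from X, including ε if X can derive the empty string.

We compute FIRST(X) using the standard algorithm.
FIRST(S) = {*}
FIRST(X) = {*}
FIRST(Y) = {*, +}
Therefore, FIRST(X) = {*}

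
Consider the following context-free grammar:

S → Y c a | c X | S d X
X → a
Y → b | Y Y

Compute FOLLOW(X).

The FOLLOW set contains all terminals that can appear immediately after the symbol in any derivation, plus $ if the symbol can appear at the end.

We compute FOLLOW(X) using the standard algorithm.
FOLLOW(S) starts with {$}.
FIRST(S) = {b, c}
FIRST(X) = {a}
FIRST(Y) = {b}
FOLLOW(S) = {$, d}
FOLLOW(X) = {$, d}
FOLLOW(Y) = {b, c}
Therefore, FOLLOW(X) = {$, d}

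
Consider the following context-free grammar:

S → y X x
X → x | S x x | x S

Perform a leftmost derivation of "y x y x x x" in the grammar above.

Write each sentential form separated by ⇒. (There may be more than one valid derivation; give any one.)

S ⇒ y X x ⇒ y x S x ⇒ y x y X x x ⇒ y x y x x x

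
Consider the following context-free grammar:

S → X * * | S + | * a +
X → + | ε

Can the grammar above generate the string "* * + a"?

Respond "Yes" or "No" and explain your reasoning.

No - no valid derivation exists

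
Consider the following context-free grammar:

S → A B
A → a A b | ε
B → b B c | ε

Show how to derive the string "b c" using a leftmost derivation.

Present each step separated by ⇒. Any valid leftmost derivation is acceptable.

S ⇒ A B ⇒ B ⇒ b B c ⇒ b c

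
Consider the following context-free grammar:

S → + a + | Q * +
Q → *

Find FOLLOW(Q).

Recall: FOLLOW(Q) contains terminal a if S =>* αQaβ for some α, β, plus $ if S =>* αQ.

We compute FOLLOW(Q) using the standard algorithm.
FOLLOW(S) starts with {$}.
FIRST(Q) = {*}
FIRST(S) = {*, +}
FOLLOW(Q) = {*}
FOLLOW(S) = {$}
Therefore, FOLLOW(Q) = {*}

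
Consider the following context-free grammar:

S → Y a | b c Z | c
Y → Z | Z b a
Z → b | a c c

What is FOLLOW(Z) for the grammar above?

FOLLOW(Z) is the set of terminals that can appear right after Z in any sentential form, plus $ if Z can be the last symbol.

We compute FOLLOW(Z) using the standard algorithm.
FOLLOW(S) starts with {$}.
FIRST(S) = {a, b, c}
FIRST(Y) = {a, b}
FIRST(Z) = {a, b}
FOLLOW(S) = {$}
FOLLOW(Y) = {a}
FOLLOW(Z) = {$, a, b}
Therefore, FOLLOW(Z) = {$, a, b}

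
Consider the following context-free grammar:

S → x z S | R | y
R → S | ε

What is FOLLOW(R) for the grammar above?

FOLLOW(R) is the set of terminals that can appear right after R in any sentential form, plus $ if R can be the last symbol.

We compute FOLLOW(R) using the standard algorithm.
FOLLOW(S) starts with {$}.
FIRST(R) = {x, y, ε}
FIRST(S) = {x, y, ε}
FOLLOW(R) = {$}
FOLLOW(S) = {$}
Therefore, FOLLOW(R) = {$}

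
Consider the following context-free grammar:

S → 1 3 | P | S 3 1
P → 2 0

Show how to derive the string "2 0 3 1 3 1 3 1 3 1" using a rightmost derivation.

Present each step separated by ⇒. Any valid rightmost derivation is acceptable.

S ⇒ S 3 1 ⇒ S 3 1 3 1 ⇒ S 3 1 3 1 3 1 ⇒ S 3 1 3 1 3 1 3 1 ⇒ P 3 1 3 1 3 1 3 1 ⇒ 2 0 3 1 3 1 3 1 3 1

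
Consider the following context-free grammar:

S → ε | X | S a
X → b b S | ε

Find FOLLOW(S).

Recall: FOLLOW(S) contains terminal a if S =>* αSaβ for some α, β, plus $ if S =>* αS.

We compute FOLLOW(S) using the standard algorithm.
FOLLOW(S) starts with {$}.
FIRST(S) = {a, b, ε}
FIRST(X) = {b, ε}
FOLLOW(S) = {$, a}
FOLLOW(X) = {$, a}
Therefore, FOLLOW(S) = {$, a}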